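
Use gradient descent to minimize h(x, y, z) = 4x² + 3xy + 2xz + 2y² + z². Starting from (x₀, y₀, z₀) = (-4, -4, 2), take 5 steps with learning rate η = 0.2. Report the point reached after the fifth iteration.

(3.9808, 2.28736, 1.50208)

∇h = (8x + 3y + 2z, 3x + 4y, 2x + 2z)
Step 1: at (-4, -4, 2), ∇h = (-40, -28, -4) → (-4, -4, 2) − 0.2·(-40, -28, -4) = (4, 1.6, 2.8)
Step 2: at (4, 1.6, 2.8), ∇h = (42.4, 18.4, 13.6) → (4, 1.6, 2.8) − 0.2·(42.4, 18.4, 13.6) = (-4.48, -2.08, 0.08)
Step 3: at (-4.48, -2.08, 0.08), ∇h = (-41.92, -21.76, -8.8) → (-4.48, -2.08, 0.08) − 0.2·(-41.92, -21.76, -8.8) = (3.904, 2.272, 1.84)
Step 4: at (3.904, 2.272, 1.84), ∇h = (41.728, 20.8, 11.488) → (3.904, 2.272, 1.84) − 0.2·(41.728, 20.8, 11.488) = (-4.4416, -1.888, -0.4576)
Step 5: at (-4.4416, -1.888, -0.4576), ∇h = (-42.112, -20.8768, -9.7984) → (-4.4416, -1.888, -0.4576) − 0.2·(-42.112, -20.8768, -9.7984) = (3.9808, 2.28736, 1.50208)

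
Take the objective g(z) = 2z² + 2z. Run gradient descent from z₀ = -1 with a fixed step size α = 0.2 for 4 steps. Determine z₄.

-0.5008

g′(z) = 4z + 2
Step 1: g′(-1) = -2; z₁ = -1 − 0.2·(-2) = -0.6
Step 2: g′(-0.6) = -0.4; z₂ = -0.6 − 0.2·(-0.4) = -0.52
Step 3: g′(-0.52) = -0.08; z₃ = -0.52 − 0.2·(-0.08) = -0.504
Step 4: g′(-0.504) = -0.016; z₄ = -0.504 − 0.2·(-0.016) = -0.5008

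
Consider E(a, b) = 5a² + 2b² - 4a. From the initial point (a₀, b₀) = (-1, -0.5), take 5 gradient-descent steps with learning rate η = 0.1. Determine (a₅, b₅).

∇E = (10a - 4, 4b)
Step 1: at (-1, -0.5), ∇E = (-14, -2) → (-1, -0.5) − 0.1·(-14, -2) = (0.4, -0.3)
Step 2: at (0.4, -0.3), ∇E = (0, -1.2) → (0.4, -0.3) − 0.1·(0, -1.2) = (0.4, -0.18)
Step 3: at (0.4, -0.18), ∇E = (0, -0.72) → (0.4, -0.18) − 0.1·(0, -0.72) = (0.4, -0.108)
Step 4: at (0.4, -0.108), ∇E = (0, -0.432) → (0.4, -0.108) − 0.1·(0, -0.432) = (0.4, -0.0648)
Step 5: at (0.4, -0.0648), ∇E = (0, -0.2592) → (0.4, -0.0648) − 0.1·(0, -0.2592) = (0.4, -0.03888)

(0.4, -0.03888)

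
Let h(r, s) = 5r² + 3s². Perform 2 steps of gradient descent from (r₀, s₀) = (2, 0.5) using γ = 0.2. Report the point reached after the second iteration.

∇h = (10r, 6s)
Step 1: at (2, 0.5), ∇h = (20, 3) → (2, 0.5) − 0.2·(20, 3) = (-2, -0.1)
Step 2: at (-2, -0.1), ∇h = (-20, -0.6) → (-2, -0.1) − 0.2·(-20, -0.6) = (2, 0.02)

(2, 0.02)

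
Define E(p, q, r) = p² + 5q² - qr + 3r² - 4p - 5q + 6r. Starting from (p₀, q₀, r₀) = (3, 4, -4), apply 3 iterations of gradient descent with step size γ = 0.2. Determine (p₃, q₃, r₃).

(2.216, -4.288, 0.184)

∇E = (2p - 4, 10q - r - 5, -q + 6r + 6)
(p₁, q₁, r₁) = (3, 4, -4) − 0.2·(2, 39, -22) = (2.6, -3.8, 0.4)
(p₂, q₂, r₂) = (2.6, -3.8, 0.4) − 0.2·(1.2, -43.4, 12.2) = (2.36, 4.88, -2.04)
(p₃, q₃, r₃) = (2.36, 4.88, -2.04) − 0.2·(0.72, 45.84, -11.12) = (2.216, -4.288, 0.184)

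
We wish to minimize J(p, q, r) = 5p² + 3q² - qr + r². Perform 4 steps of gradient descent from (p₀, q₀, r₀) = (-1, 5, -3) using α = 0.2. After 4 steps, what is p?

-1

∇J = (10p, 6q - r, -q + 2r)
Step 1: at (-1, 5, -3), ∇J = (-10, 33, -11) → (-1, 5, -3) − 0.2·(-10, 33, -11) = (1, -1.6, -0.8)
Step 2: at (1, -1.6, -0.8), ∇J = (10, -8.8, 0) → (1, -1.6, -0.8) − 0.2·(10, -8.8, 0) = (-1, 0.16, -0.8)
Step 3: at (-1, 0.16, -0.8), ∇J = (-10, 1.76, -1.76) → (-1, 0.16, -0.8) − 0.2·(-10, 1.76, -1.76) = (1, -0.192, -0.448)
Step 4: at (1, -0.192, -0.448), ∇J = (10, -0.704, -0.704) → (1, -0.192, -0.448) − 0.2·(10, -0.704, -0.704) = (-1, -0.0512, -0.3072)
p = -1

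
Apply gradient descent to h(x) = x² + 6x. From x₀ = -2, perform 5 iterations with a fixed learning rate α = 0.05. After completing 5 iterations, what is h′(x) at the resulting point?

h′(x) = 2x + 6
Step 1: h′(-2) = 2; x₁ = -2 − 0.05·2 = -2.1
Step 2: h′(-2.1) = 1.8; x₂ = -2.1 − 0.05·1.8 = -2.19
Step 3: h′(-2.19) = 1.62; x₃ = -2.19 − 0.05·1.62 = -2.271
Step 4: h′(-2.271) = 1.458; x₄ = -2.271 − 0.05·1.458 = -2.3439
Step 5: h′(-2.3439) = 1.3122; x₅ = -2.3439 − 0.05·1.3122 = -2.40951
h′(x) at (-2.40951) = 1.18098

1.18098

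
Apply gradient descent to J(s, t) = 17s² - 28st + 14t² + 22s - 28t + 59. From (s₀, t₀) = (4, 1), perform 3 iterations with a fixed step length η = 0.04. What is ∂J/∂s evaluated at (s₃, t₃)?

∇J = (34s - 28t + 22, -28s + 28t - 28)
Step 1: at (4, 1), ∇J = (130, -112) → (4, 1) − 0.04·(130, -112) = (-1.2, 5.48)
Step 2: at (-1.2, 5.48), ∇J = (-172.24, 159.04) → (-1.2, 5.48) − 0.04·(-172.24, 159.04) = (5.6896, -0.8816)
Step 3: at (5.6896, -0.8816), ∇J = (240.1312, -211.9936) → (5.6896, -0.8816) − 0.04·(240.1312, -211.9936) = (-3.915648, 7.598144)
∂J/∂s at (-3.915648, 7.598144) = -323.880064

-323.880064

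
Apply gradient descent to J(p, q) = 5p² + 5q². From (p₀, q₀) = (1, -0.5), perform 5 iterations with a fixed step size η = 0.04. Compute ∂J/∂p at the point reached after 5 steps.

0.7776

∇J = (10p, 10q)
Step 1: at (1, -0.5), ∇J = (10, -5) → (1, -0.5) − 0.04·(10, -5) = (0.6, -0.3)
Step 2: at (0.6, -0.3), ∇J = (6, -3) → (0.6, -0.3) − 0.04·(6, -3) = (0.36, -0.18)
Step 3: at (0.36, -0.18), ∇J = (3.6, -1.8) → (0.36, -0.18) − 0.04·(3.6, -1.8) = (0.216, -0.108)
Step 4: at (0.216, -0.108), ∇J = (2.16, -1.08) → (0.216, -0.108) − 0.04·(2.16, -1.08) = (0.1296, -0.0648)
Step 5: at (0.1296, -0.0648), ∇J = (1.296, -0.648) → (0.1296, -0.0648) − 0.04·(1.296, -0.648) = (0.07776, -0.03888)
∂J/∂p at (0.07776, -0.03888) = 0.7776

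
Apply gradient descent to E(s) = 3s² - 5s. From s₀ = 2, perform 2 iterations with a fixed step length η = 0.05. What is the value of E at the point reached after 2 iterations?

E′(s) = 6s - 5
s₁ = 2 − 0.05·7 = 1.65
s₂ = 1.65 − 0.05·4.9 = 1.405
E(1.405) = -1.102925

-1.102925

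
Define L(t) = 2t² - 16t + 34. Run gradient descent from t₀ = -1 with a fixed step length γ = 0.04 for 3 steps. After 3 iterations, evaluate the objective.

L′(t) = 4t - 16
t₁ = -1 − 0.04·(-20) = -0.2
t₂ = -0.2 − 0.04·(-16.8) = 0.472
t₃ = 0.472 − 0.04·(-14.112) = 1.03648
L(1.03648) = 19.5649015808

19.5649015808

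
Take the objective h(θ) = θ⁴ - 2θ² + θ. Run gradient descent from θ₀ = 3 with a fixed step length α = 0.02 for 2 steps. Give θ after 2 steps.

h′(θ) = 4θ³ - 4θ + 1
θ₁ = 3 − 0.02·97 = 1.06
θ₂ = 1.06 − 0.02·1.524064 = 1.02951872

1.02951872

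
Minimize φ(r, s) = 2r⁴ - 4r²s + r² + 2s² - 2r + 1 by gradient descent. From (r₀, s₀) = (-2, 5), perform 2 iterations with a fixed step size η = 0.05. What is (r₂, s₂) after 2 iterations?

∇φ = (8r³ - 8rs + 2r - 2, -4r² + 4s)
Step 1: at (-2, 5), ∇φ = (10, 4) → (-2, 5) − 0.05·(10, 4) = (-2.5, 4.8)
Step 2: at (-2.5, 4.8), ∇φ = (-36, -5.8) → (-2.5, 4.8) − 0.05·(-36, -5.8) = (-0.7, 5.09)

(-0.7, 5.09)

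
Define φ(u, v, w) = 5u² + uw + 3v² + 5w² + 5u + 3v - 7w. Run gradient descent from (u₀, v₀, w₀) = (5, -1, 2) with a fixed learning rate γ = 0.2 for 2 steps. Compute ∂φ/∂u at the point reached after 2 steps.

66.48

∇φ = (10u + w + 5, 6v + 3, u + 10w - 7)
Step 1: at (5, -1, 2), ∇φ = (57, -3, 18) → (5, -1, 2) − 0.2·(57, -3, 18) = (-6.4, -0.4, -1.6)
Step 2: at (-6.4, -0.4, -1.6), ∇φ = (-60.6, 0.6, -29.4) → (-6.4, -0.4, -1.6) − 0.2·(-60.6, 0.6, -29.4) = (5.72, -0.52, 4.28)
∂φ/∂u at (5.72, -0.52, 4.28) = 66.48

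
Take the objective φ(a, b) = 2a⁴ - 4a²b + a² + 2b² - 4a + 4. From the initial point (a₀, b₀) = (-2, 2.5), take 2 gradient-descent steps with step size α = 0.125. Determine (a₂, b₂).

∇φ = (8a³ - 8ab + 2a - 4, -4a² + 4b)
Step 1: at (-2, 2.5), ∇φ = (-32, -6) → (-2, 2.5) − 0.125·(-32, -6) = (2, 3.25)
Step 2: at (2, 3.25), ∇φ = (12, -3) → (2, 3.25) − 0.125·(12, -3) = (0.5, 3.625)

(0.5, 3.625)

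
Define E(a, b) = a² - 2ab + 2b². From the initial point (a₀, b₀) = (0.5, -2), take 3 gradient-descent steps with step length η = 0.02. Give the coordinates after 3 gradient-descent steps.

(0.232416, -1.51328)

∇E = (2a - 2b, -2a + 4b)
Step 1: at (0.5, -2), ∇E = (5, -9) → (0.5, -2) − 0.02·(5, -9) = (0.4, -1.82)
Step 2: at (0.4, -1.82), ∇E = (4.44, -8.08) → (0.4, -1.82) − 0.02·(4.44, -8.08) = (0.3112, -1.6584)
Step 3: at (0.3112, -1.6584), ∇E = (3.9392, -7.256) → (0.3112, -1.6584) − 0.02·(3.9392, -7.256) = (0.232416, -1.51328)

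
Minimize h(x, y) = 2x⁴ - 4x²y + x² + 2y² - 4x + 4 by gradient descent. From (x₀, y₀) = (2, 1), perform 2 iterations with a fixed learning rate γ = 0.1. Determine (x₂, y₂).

(10.7936, 4.456)

∇h = (8x³ - 8xy + 2x - 4, -4x² + 4y)
Step 1: at (2, 1), ∇h = (48, -12) → (2, 1) − 0.1·(48, -12) = (-2.8, 2.2)
Step 2: at (-2.8, 2.2), ∇h = (-135.936, -22.56) → (-2.8, 2.2) − 0.1·(-135.936, -22.56) = (10.7936, 4.456)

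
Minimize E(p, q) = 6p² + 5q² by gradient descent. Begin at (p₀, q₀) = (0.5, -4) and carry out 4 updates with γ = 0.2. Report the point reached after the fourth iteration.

∇E = (12p, 10q)
Step 1: at (0.5, -4), ∇E = (6, -40) → (0.5, -4) − 0.2·(6, -40) = (-0.7, 4)
Step 2: at (-0.7, 4), ∇E = (-8.4, 40) → (-0.7, 4) − 0.2·(-8.4, 40) = (0.98, -4)
Step 3: at (0.98, -4), ∇E = (11.76, -40) → (0.98, -4) − 0.2·(11.76, -40) = (-1.372, 4)
Step 4: at (-1.372, 4), ∇E = (-16.464, 40) → (-1.372, 4) − 0.2·(-16.464, 40) = (1.9208, -4)

(1.9208, -4)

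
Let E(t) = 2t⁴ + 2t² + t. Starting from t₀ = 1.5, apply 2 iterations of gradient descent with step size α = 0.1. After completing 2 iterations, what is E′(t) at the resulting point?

E′(t) = 8t³ + 4t + 1
t₁ = 1.5 − 0.1·34 = -1.9
t₂ = -1.9 − 0.1·(-61.472) = 4.2472
E′(t) at (4.2472) = 630.900799504384

630.900799504384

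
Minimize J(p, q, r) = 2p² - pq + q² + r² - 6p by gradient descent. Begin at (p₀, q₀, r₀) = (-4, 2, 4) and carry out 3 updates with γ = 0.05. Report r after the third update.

2.916

∇J = (4p - q - 6, -p + 2q, 2r)
Step 1: at (-4, 2, 4), ∇J = (-24, 8, 8) → (-4, 2, 4) − 0.05·(-24, 8, 8) = (-2.8, 1.6, 3.6)
Step 2: at (-2.8, 1.6, 3.6), ∇J = (-18.8, 6, 7.2) → (-2.8, 1.6, 3.6) − 0.05·(-18.8, 6, 7.2) = (-1.86, 1.3, 3.24)
Step 3: at (-1.86, 1.3, 3.24), ∇J = (-14.74, 4.46, 6.48) → (-1.86, 1.3, 3.24) − 0.05·(-14.74, 4.46, 6.48) = (-1.123, 1.077, 2.916)
r = 2.916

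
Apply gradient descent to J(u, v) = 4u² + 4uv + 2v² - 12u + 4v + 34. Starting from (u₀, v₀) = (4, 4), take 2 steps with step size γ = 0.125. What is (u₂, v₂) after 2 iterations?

∇J = (8u + 4v - 12, 4u + 4v + 4)
Step 1: at (4, 4), ∇J = (36, 36) → (4, 4) − 0.125·(36, 36) = (-0.5, -0.5)
Step 2: at (-0.5, -0.5), ∇J = (-18, 0) → (-0.5, -0.5) − 0.125·(-18, 0) = (1.75, -0.5)

(1.75, -0.5)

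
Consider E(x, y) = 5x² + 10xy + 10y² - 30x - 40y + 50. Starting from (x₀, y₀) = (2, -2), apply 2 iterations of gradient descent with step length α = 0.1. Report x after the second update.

-1

∇E = (10x + 10y - 30, 10x + 20y - 40)
Step 1: at (2, -2), ∇E = (-30, -60) → (2, -2) − 0.1·(-30, -60) = (5, 4)
Step 2: at (5, 4), ∇E = (60, 90) → (5, 4) − 0.1·(60, 90) = (-1, -5)
x = -1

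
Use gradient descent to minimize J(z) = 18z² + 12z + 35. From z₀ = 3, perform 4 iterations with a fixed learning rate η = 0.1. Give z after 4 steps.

151.992

J′(z) = 36z + 12
z₁ = 3 − 0.1·120 = -9
z₂ = -9 − 0.1·(-312) = 22.2
z₃ = 22.2 − 0.1·811.2 = -58.92
z₄ = -58.92 − 0.1·(-2109.12) = 151.992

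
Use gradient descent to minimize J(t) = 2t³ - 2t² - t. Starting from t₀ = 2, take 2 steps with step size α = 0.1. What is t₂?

0.65

J′(t) = 6t² - 4t - 1
Step 1: J′(2) = 15; t₁ = 2 − 0.1·15 = 0.5
Step 2: J′(0.5) = -1.5; t₂ = 0.5 − 0.1·(-1.5) = 0.65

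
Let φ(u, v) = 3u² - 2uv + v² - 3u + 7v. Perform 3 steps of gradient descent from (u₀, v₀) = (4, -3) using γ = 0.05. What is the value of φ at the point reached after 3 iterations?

∇φ = (6u - 2v - 3, -2u + 2v + 7)
(u₁, v₁) = (4, -3) − 0.05·(27, -7) = (2.65, -2.65)
(u₂, v₂) = (2.65, -2.65) − 0.05·(18.2, -3.6) = (1.74, -2.47)
(u₃, v₃) = (1.74, -2.47) − 0.05·(12.38, -1.42) = (1.121, -2.399)
φ(1.121, -2.399) = -5.252318

-5.252318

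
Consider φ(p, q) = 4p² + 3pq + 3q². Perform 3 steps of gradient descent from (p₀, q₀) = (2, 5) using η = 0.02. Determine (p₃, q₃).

(0.537, 3.187424)

∇φ = (8p + 3q, 3p + 6q)
Step 1: at (2, 5), ∇φ = (31, 36) → (2, 5) − 0.02·(31, 36) = (1.38, 4.28)
Step 2: at (1.38, 4.28), ∇φ = (23.88, 29.82) → (1.38, 4.28) − 0.02·(23.88, 29.82) = (0.9024, 3.6836)
Step 3: at (0.9024, 3.6836), ∇φ = (18.27, 24.8088) → (0.9024, 3.6836) − 0.02·(18.27, 24.8088) = (0.537, 3.187424)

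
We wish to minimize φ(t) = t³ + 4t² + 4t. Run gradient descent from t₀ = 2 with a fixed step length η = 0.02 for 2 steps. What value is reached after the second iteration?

0.951424

φ′(t) = 3t² + 8t + 4
Step 1: φ′(2) = 32; t₁ = 2 − 0.02·32 = 1.36
Step 2: φ′(1.36) = 20.4288; t₂ = 1.36 − 0.02·20.4288 = 0.951424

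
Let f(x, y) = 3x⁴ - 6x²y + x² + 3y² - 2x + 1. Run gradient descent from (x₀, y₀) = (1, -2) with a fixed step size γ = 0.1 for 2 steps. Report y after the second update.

∇f = (12x³ - 12xy + 2x - 2, -6x² + 6y)
Step 1: at (1, -2), ∇f = (36, -18) → (1, -2) − 0.1·(36, -18) = (-2.6, -0.2)
Step 2: at (-2.6, -0.2), ∇f = (-224.352, -41.76) → (-2.6, -0.2) − 0.1·(-224.352, -41.76) = (19.8352, 3.976)
y = 3.976

3.976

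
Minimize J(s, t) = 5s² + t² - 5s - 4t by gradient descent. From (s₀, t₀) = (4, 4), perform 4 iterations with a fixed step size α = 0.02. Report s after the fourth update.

1.9336

∇J = (10s - 5, 2t - 4)
Step 1: at (4, 4), ∇J = (35, 4) → (4, 4) − 0.02·(35, 4) = (3.3, 3.92)
Step 2: at (3.3, 3.92), ∇J = (28, 3.84) → (3.3, 3.92) − 0.02·(28, 3.84) = (2.74, 3.8432)
Step 3: at (2.74, 3.8432), ∇J = (22.4, 3.6864) → (2.74, 3.8432) − 0.02·(22.4, 3.6864) = (2.292, 3.769472)
Step 4: at (2.292, 3.769472), ∇J = (17.92, 3.538944) → (2.292, 3.769472) − 0.02·(17.92, 3.538944) = (1.9336, 3.69869312)
s = 1.9336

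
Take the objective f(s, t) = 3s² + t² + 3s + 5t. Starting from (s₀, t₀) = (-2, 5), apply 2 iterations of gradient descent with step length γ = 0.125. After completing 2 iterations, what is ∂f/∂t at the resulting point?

8.4375

∇f = (6s + 3, 2t + 5)
Step 1: at (-2, 5), ∇f = (-9, 15) → (-2, 5) − 0.125·(-9, 15) = (-0.875, 3.125)
Step 2: at (-0.875, 3.125), ∇f = (-2.25, 11.25) → (-0.875, 3.125) − 0.125·(-2.25, 11.25) = (-0.59375, 1.71875)
∂f/∂t at (-0.59375, 1.71875) = 8.4375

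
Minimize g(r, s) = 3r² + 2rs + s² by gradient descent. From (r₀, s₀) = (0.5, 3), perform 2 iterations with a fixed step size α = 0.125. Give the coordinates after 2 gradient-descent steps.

∇g = (6r + 2s, 2r + 2s)
Step 1: at (0.5, 3), ∇g = (9, 7) → (0.5, 3) − 0.125·(9, 7) = (-0.625, 2.125)
Step 2: at (-0.625, 2.125), ∇g = (0.5, 3) → (-0.625, 2.125) − 0.125·(0.5, 3) = (-0.6875, 1.75)

(-0.6875, 1.75)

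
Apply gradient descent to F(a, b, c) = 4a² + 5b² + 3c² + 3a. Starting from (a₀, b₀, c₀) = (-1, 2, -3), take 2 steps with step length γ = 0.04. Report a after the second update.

∇F = (8a + 3, 10b, 6c)
Step 1: at (-1, 2, -3), ∇F = (-5, 20, -18) → (-1, 2, -3) − 0.04·(-5, 20, -18) = (-0.8, 1.2, -2.28)
Step 2: at (-0.8, 1.2, -2.28), ∇F = (-3.4, 12, -13.68) → (-0.8, 1.2, -2.28) − 0.04·(-3.4, 12, -13.68) = (-0.664, 0.72, -1.7328)
a = -0.664

-0.664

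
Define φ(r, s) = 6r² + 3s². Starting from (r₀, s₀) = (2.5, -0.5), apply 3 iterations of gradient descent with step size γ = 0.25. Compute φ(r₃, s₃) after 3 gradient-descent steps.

2400.01171875

∇φ = (12r, 6s)
(r₁, s₁) = (2.5, -0.5) − 0.25·(30, -3) = (-5, 0.25)
(r₂, s₂) = (-5, 0.25) − 0.25·(-60, 1.5) = (10, -0.125)
(r₃, s₃) = (10, -0.125) − 0.25·(120, -0.75) = (-20, 0.0625)
φ(-20, 0.0625) = 2400.01171875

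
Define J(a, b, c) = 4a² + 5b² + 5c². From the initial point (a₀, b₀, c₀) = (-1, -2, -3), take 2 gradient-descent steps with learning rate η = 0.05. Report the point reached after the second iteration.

∇J = (8a, 10b, 10c)
(a₁, b₁, c₁) = (-1, -2, -3) − 0.05·(-8, -20, -30) = (-0.6, -1, -1.5)
(a₂, b₂, c₂) = (-0.6, -1, -1.5) − 0.05·(-4.8, -10, -15) = (-0.36, -0.5, -0.75)

(-0.36, -0.5, -0.75)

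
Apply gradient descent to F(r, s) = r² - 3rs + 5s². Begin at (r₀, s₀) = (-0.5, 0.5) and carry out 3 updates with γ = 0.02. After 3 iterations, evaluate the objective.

∇F = (2r - 3s, -3r + 10s)
(r₁, s₁) = (-0.5, 0.5) − 0.02·(-2.5, 6.5) = (-0.45, 0.37)
(r₂, s₂) = (-0.45, 0.37) − 0.02·(-2.01, 5.05) = (-0.4098, 0.269)
(r₃, s₃) = (-0.4098, 0.269) − 0.02·(-1.6266, 3.9194) = (-0.377268, 0.190612)
F(-0.377268, 0.190612) = 0.539731240592

0.539731240592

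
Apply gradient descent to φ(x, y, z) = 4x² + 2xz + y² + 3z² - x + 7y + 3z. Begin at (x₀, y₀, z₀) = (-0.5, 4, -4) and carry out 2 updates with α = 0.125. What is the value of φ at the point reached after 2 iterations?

4.9375

∇φ = (8x + 2z - 1, 2y + 7, 2x + 6z + 3)
(x₁, y₁, z₁) = (-0.5, 4, -4) − 0.125·(-13, 15, -22) = (1.125, 2.125, -1.25)
(x₂, y₂, z₂) = (1.125, 2.125, -1.25) − 0.125·(5.5, 11.25, -2.25) = (0.4375, 0.71875, -0.96875)
φ(0.4375, 0.71875, -0.96875) = 4.9375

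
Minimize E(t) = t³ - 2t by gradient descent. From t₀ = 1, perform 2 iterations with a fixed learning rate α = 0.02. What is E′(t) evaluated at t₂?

E′(t) = 3t² - 2
t₁ = 1 − 0.02·1 = 0.98
t₂ = 0.98 − 0.02·0.8812 = 0.962376
E′(t) at (0.962376) = 0.778502696128

0.778502696128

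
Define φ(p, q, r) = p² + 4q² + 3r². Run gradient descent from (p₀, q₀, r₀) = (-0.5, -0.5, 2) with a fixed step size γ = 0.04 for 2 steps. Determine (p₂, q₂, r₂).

∇φ = (2p, 8q, 6r)
Step 1: at (-0.5, -0.5, 2), ∇φ = (-1, -4, 12) → (-0.5, -0.5, 2) − 0.04·(-1, -4, 12) = (-0.46, -0.34, 1.52)
Step 2: at (-0.46, -0.34, 1.52), ∇φ = (-0.92, -2.72, 9.12) → (-0.46, -0.34, 1.52) − 0.04·(-0.92, -2.72, 9.12) = (-0.4232, -0.2312, 1.1552)

(-0.4232, -0.2312, 1.1552)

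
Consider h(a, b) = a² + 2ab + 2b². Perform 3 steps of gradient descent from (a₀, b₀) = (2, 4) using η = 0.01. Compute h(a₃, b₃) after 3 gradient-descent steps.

37.672614420736

∇h = (2a + 2b, 2a + 4b)
Step 1: at (2, 4), ∇h = (12, 20) → (2, 4) − 0.01·(12, 20) = (1.88, 3.8)
Step 2: at (1.88, 3.8), ∇h = (11.36, 18.96) → (1.88, 3.8) − 0.01·(11.36, 18.96) = (1.7664, 3.6104)
Step 3: at (1.7664, 3.6104), ∇h = (10.7536, 17.9744) → (1.7664, 3.6104) − 0.01·(10.7536, 17.9744) = (1.658864, 3.430656)
h(1.658864, 3.430656) = 37.672614420736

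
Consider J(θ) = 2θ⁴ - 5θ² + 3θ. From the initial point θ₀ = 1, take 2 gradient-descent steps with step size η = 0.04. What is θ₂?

J′(θ) = 8θ³ - 10θ + 3
θ₁ = 1 − 0.04·1 = 0.96
θ₂ = 0.96 − 0.04·0.477888 = 0.94088448

0.94088448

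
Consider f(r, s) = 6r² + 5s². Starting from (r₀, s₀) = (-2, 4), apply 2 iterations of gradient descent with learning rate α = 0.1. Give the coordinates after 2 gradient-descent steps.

∇f = (12r, 10s)
Step 1: at (-2, 4), ∇f = (-24, 40) → (-2, 4) − 0.1·(-24, 40) = (0.4, 0)
Step 2: at (0.4, 0), ∇f = (4.8, 0) → (0.4, 0) − 0.1·(4.8, 0) = (-0.08, 0)

(-0.08, 0)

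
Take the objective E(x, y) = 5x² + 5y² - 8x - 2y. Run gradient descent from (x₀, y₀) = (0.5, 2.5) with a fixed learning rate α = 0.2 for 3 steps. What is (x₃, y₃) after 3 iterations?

∇E = (10x - 8, 10y - 2)
(x₁, y₁) = (0.5, 2.5) − 0.2·(-3, 23) = (1.1, -2.1)
(x₂, y₂) = (1.1, -2.1) − 0.2·(3, -23) = (0.5, 2.5)
(x₃, y₃) = (0.5, 2.5) − 0.2·(-3, 23) = (1.1, -2.1)

(1.1, -2.1)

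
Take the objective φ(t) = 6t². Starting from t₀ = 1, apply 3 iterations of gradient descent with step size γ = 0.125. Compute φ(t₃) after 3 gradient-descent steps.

φ′(t) = 12t
t₁ = 1 − 0.125·12 = -0.5
t₂ = -0.5 − 0.125·(-6) = 0.25
t₃ = 0.25 − 0.125·3 = -0.125
φ(-0.125) = 0.09375

0.09375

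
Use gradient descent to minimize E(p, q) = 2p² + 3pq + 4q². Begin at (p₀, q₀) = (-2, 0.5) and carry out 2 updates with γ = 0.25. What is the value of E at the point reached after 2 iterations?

4.80859375

∇E = (4p + 3q, 3p + 8q)
Step 1: at (-2, 0.5), ∇E = (-6.5, -2) → (-2, 0.5) − 0.25·(-6.5, -2) = (-0.375, 1)
Step 2: at (-0.375, 1), ∇E = (1.5, 6.875) → (-0.375, 1) − 0.25·(1.5, 6.875) = (-0.75, -0.71875)
E(-0.75, -0.71875) = 4.80859375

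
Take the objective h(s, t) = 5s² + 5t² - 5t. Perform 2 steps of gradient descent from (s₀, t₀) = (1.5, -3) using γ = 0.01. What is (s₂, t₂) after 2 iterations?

(1.215, -2.335)

∇h = (10s, 10t - 5)
(s₁, t₁) = (1.5, -3) − 0.01·(15, -35) = (1.35, -2.65)
(s₂, t₂) = (1.35, -2.65) − 0.01·(13.5, -31.5) = (1.215, -2.335)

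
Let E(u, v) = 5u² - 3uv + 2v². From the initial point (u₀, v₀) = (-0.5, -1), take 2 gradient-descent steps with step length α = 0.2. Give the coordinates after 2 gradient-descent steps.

(-0.2, -0.16)

∇E = (10u - 3v, -3u + 4v)
Step 1: at (-0.5, -1), ∇E = (-2, -2.5) → (-0.5, -1) − 0.2·(-2, -2.5) = (-0.1, -0.5)
Step 2: at (-0.1, -0.5), ∇E = (0.5, -1.7) → (-0.1, -0.5) − 0.2·(0.5, -1.7) = (-0.2, -0.16)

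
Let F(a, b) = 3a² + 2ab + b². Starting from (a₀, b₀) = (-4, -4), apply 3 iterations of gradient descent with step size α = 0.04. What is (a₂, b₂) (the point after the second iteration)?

(-1.7984, -2.8736)

∇F = (6a + 2b, 2a + 2b)
Step 1: at (-4, -4), ∇F = (-32, -16) → (-4, -4) − 0.04·(-32, -16) = (-2.72, -3.36)
Step 2: at (-2.72, -3.36), ∇F = (-23.04, -12.16) → (-2.72, -3.36) − 0.04·(-23.04, -12.16) = (-1.7984, -2.8736)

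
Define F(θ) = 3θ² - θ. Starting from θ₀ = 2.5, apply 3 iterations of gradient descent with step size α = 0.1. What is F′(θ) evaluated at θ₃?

F′(θ) = 6θ - 1
θ₁ = 2.5 − 0.1·14 = 1.1
θ₂ = 1.1 − 0.1·5.6 = 0.54
θ₃ = 0.54 − 0.1·2.24 = 0.316
F′(θ) at (0.316) = 0.896

0.896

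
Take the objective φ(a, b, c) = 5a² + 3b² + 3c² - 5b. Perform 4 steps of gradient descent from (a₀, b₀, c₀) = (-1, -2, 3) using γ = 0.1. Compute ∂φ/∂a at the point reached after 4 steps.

∇φ = (10a, 6b - 5, 6c)
(a₁, b₁, c₁) = (-1, -2, 3) − 0.1·(-10, -17, 18) = (0, -0.3, 1.2)
(a₂, b₂, c₂) = (0, -0.3, 1.2) − 0.1·(0, -6.8, 7.2) = (0, 0.38, 0.48)
(a₃, b₃, c₃) = (0, 0.38, 0.48) − 0.1·(0, -2.72, 2.88) = (0, 0.652, 0.192)
(a₄, b₄, c₄) = (0, 0.652, 0.192) − 0.1·(0, -1.088, 1.152) = (0, 0.7608, 0.0768)
∂φ/∂a at (0, 0.7608, 0.0768) = 0

0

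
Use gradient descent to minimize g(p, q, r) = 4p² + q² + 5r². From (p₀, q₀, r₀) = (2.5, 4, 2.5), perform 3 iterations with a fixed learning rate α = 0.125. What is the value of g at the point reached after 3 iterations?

2.85528564453125

∇g = (8p, 2q, 10r)
(p₁, q₁, r₁) = (2.5, 4, 2.5) − 0.125·(20, 8, 25) = (0, 3, -0.625)
(p₂, q₂, r₂) = (0, 3, -0.625) − 0.125·(0, 6, -6.25) = (0, 2.25, 0.15625)
(p₃, q₃, r₃) = (0, 2.25, 0.15625) − 0.125·(0, 4.5, 1.5625) = (0, 1.6875, -0.0390625)
g(0, 1.6875, -0.0390625) = 2.85528564453125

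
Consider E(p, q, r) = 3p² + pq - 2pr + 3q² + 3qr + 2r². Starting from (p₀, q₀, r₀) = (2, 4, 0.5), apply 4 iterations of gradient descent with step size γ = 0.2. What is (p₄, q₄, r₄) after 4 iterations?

(-0.224, 0.616, -0.012)

∇E = (6p + q - 2r, p + 6q + 3r, -2p + 3q + 4r)
Step 1: at (2, 4, 0.5), ∇E = (15, 27.5, 10) → (2, 4, 0.5) − 0.2·(15, 27.5, 10) = (-1, -1.5, -1.5)
Step 2: at (-1, -1.5, -1.5), ∇E = (-4.5, -14.5, -8.5) → (-1, -1.5, -1.5) − 0.2·(-4.5, -14.5, -8.5) = (-0.1, 1.4, 0.2)
Step 3: at (-0.1, 1.4, 0.2), ∇E = (0.4, 8.9, 5.2) → (-0.1, 1.4, 0.2) − 0.2·(0.4, 8.9, 5.2) = (-0.18, -0.38, -0.84)
Step 4: at (-0.18, -0.38, -0.84), ∇E = (0.22, -4.98, -4.14) → (-0.18, -0.38, -0.84) − 0.2·(0.22, -4.98, -4.14) = (-0.224, 0.616, -0.012)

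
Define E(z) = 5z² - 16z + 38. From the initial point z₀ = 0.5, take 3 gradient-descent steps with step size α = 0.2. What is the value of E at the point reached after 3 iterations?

31.25

E′(z) = 10z - 16
z₁ = 0.5 − 0.2·(-11) = 2.7
z₂ = 2.7 − 0.2·11 = 0.5
z₃ = 0.5 − 0.2·(-11) = 2.7
E(2.7) = 31.25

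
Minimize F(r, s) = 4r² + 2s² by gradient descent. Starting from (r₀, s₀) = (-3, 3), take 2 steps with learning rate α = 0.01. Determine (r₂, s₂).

∇F = (8r, 4s)
(r₁, s₁) = (-3, 3) − 0.01·(-24, 12) = (-2.76, 2.88)
(r₂, s₂) = (-2.76, 2.88) − 0.01·(-22.08, 11.52) = (-2.5392, 2.7648)

(-2.5392, 2.7648)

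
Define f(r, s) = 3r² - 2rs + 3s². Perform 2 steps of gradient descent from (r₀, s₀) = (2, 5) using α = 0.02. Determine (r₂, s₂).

(1.904, 4.0208)

∇f = (6r - 2s, -2r + 6s)
Step 1: at (2, 5), ∇f = (2, 26) → (2, 5) − 0.02·(2, 26) = (1.96, 4.48)
Step 2: at (1.96, 4.48), ∇f = (2.8, 22.96) → (1.96, 4.48) − 0.02·(2.8, 22.96) = (1.904, 4.0208)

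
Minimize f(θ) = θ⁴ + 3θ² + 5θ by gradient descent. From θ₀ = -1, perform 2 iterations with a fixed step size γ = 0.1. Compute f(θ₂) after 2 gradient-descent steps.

f′(θ) = 4θ³ + 6θ + 5
θ₁ = -1 − 0.1·(-5) = -0.5
θ₂ = -0.5 − 0.1·1.5 = -0.65
f(-0.65) = -1.80399375

-1.80399375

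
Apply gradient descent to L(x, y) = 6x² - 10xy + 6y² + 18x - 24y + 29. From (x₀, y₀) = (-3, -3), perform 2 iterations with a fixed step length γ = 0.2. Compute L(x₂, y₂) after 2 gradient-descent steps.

2688.4496

∇L = (12x - 10y + 18, -10x + 12y - 24)
(x₁, y₁) = (-3, -3) − 0.2·(12, -30) = (-5.4, 3)
(x₂, y₂) = (-5.4, 3) − 0.2·(-76.8, 66) = (9.96, -10.2)
L(9.96, -10.2) = 2688.4496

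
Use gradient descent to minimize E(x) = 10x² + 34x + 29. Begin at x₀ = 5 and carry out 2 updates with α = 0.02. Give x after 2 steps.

0.712

E′(x) = 20x + 34
Step 1: E′(5) = 134; x₁ = 5 − 0.02·134 = 2.32
Step 2: E′(2.32) = 80.4; x₂ = 2.32 − 0.02·80.4 = 0.712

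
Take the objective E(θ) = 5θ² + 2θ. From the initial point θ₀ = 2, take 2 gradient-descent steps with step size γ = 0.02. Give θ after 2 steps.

1.208

E′(θ) = 10θ + 2
θ₁ = 2 − 0.02·22 = 1.56
θ₂ = 1.56 − 0.02·17.6 = 1.208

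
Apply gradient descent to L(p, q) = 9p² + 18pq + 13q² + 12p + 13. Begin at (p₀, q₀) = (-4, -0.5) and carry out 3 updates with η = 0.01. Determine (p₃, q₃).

(-2.649568, 1.154048)

∇L = (18p + 18q + 12, 18p + 26q)
Step 1: at (-4, -0.5), ∇L = (-69, -85) → (-4, -0.5) − 0.01·(-69, -85) = (-3.31, 0.35)
Step 2: at (-3.31, 0.35), ∇L = (-41.28, -50.48) → (-3.31, 0.35) − 0.01·(-41.28, -50.48) = (-2.8972, 0.8548)
Step 3: at (-2.8972, 0.8548), ∇L = (-24.7632, -29.9248) → (-2.8972, 0.8548) − 0.01·(-24.7632, -29.9248) = (-2.649568, 1.154048)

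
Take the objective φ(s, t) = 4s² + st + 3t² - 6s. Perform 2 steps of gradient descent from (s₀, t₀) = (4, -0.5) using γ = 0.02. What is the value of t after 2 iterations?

∇φ = (8s + t - 6, s + 6t)
Step 1: at (4, -0.5), ∇φ = (25.5, 1) → (4, -0.5) − 0.02·(25.5, 1) = (3.49, -0.52)
Step 2: at (3.49, -0.52), ∇φ = (21.4, 0.37) → (3.49, -0.52) − 0.02·(21.4, 0.37) = (3.062, -0.5274)
t = -0.5274

-0.5274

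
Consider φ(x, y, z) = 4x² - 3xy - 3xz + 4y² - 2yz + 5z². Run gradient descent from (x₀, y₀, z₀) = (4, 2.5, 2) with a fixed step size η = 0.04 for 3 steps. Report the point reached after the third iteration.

∇φ = (8x - 3y - 3z, -3x + 8y - 2z, -3x - 2y + 10z)
Step 1: at (4, 2.5, 2), ∇φ = (18.5, 4, 3) → (4, 2.5, 2) − 0.04·(18.5, 4, 3) = (3.26, 2.34, 1.88)
Step 2: at (3.26, 2.34, 1.88), ∇φ = (13.42, 5.18, 4.34) → (3.26, 2.34, 1.88) − 0.04·(13.42, 5.18, 4.34) = (2.7232, 2.1328, 1.7064)
Step 3: at (2.7232, 2.1328, 1.7064), ∇φ = (10.268, 5.48, 4.6288) → (2.7232, 2.1328, 1.7064) − 0.04·(10.268, 5.48, 4.6288) = (2.31248, 1.9136, 1.521248)

(2.31248, 1.9136, 1.521248)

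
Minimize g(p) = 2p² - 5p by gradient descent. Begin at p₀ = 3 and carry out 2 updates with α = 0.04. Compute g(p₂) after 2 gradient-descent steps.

g′(p) = 4p - 5
p₁ = 3 − 0.04·7 = 2.72
p₂ = 2.72 − 0.04·5.88 = 2.4848
g(2.4848) = -0.07553792

-0.07553792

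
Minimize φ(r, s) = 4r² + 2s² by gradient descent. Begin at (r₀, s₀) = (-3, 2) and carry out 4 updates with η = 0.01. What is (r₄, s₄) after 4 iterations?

(-2.14917888, 1.69869312)

∇φ = (8r, 4s)
Step 1: at (-3, 2), ∇φ = (-24, 8) → (-3, 2) − 0.01·(-24, 8) = (-2.76, 1.92)
Step 2: at (-2.76, 1.92), ∇φ = (-22.08, 7.68) → (-2.76, 1.92) − 0.01·(-22.08, 7.68) = (-2.5392, 1.8432)
Step 3: at (-2.5392, 1.8432), ∇φ = (-20.3136, 7.3728) → (-2.5392, 1.8432) − 0.01·(-20.3136, 7.3728) = (-2.336064, 1.769472)
Step 4: at (-2.336064, 1.769472), ∇φ = (-18.688512, 7.077888) → (-2.336064, 1.769472) − 0.01·(-18.688512, 7.077888) = (-2.14917888, 1.69869312)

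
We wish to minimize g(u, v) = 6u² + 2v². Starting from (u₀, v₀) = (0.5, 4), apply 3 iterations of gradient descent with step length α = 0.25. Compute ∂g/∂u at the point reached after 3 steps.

∇g = (12u, 4v)
Step 1: at (0.5, 4), ∇g = (6, 16) → (0.5, 4) − 0.25·(6, 16) = (-1, 0)
Step 2: at (-1, 0), ∇g = (-12, 0) → (-1, 0) − 0.25·(-12, 0) = (2, 0)
Step 3: at (2, 0), ∇g = (24, 0) → (2, 0) − 0.25·(24, 0) = (-4, 0)
∂g/∂u at (-4, 0) = -48

-48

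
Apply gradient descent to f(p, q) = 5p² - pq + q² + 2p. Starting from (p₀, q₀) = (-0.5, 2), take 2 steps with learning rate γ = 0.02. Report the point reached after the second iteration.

∇f = (10p - q + 2, -p + 2q)
(p₁, q₁) = (-0.5, 2) − 0.02·(-5, 4.5) = (-0.4, 1.91)
(p₂, q₂) = (-0.4, 1.91) − 0.02·(-3.91, 4.22) = (-0.3218, 1.8256)

(-0.3218, 1.8256)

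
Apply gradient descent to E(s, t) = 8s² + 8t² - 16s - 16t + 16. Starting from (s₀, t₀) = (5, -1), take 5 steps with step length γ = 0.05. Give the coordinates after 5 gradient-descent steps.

∇E = (16s - 16, 16t - 16)
(s₁, t₁) = (5, -1) − 0.05·(64, -32) = (1.8, 0.6)
(s₂, t₂) = (1.8, 0.6) − 0.05·(12.8, -6.4) = (1.16, 0.92)
(s₃, t₃) = (1.16, 0.92) − 0.05·(2.56, -1.28) = (1.032, 0.984)
(s₄, t₄) = (1.032, 0.984) − 0.05·(0.512, -0.256) = (1.0064, 0.9968)
(s₅, t₅) = (1.0064, 0.9968) − 0.05·(0.1024, -0.0512) = (1.00128, 0.99936)

(1.00128, 0.99936)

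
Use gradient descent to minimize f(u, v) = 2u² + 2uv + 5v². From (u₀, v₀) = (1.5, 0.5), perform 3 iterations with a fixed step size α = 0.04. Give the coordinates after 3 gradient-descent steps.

(0.847904, -0.074592)

∇f = (4u + 2v, 2u + 10v)
(u₁, v₁) = (1.5, 0.5) − 0.04·(7, 8) = (1.22, 0.18)
(u₂, v₂) = (1.22, 0.18) − 0.04·(5.24, 4.24) = (1.0104, 0.0104)
(u₃, v₃) = (1.0104, 0.0104) − 0.04·(4.0624, 2.1248) = (0.847904, -0.074592)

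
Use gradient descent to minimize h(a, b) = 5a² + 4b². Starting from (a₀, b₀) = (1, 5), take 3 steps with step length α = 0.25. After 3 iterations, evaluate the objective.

∇h = (10a, 8b)
(a₁, b₁) = (1, 5) − 0.25·(10, 40) = (-1.5, -5)
(a₂, b₂) = (-1.5, -5) − 0.25·(-15, -40) = (2.25, 5)
(a₃, b₃) = (2.25, 5) − 0.25·(22.5, 40) = (-3.375, -5)
h(-3.375, -5) = 156.953125

156.953125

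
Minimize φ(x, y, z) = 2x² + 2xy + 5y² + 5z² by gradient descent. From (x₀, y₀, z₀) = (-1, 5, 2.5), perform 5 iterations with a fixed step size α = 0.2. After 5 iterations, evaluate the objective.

367.433704064

∇φ = (4x + 2y, 2x + 10y, 10z)
(x₁, y₁, z₁) = (-1, 5, 2.5) − 0.2·(6, 48, 25) = (-2.2, -4.6, -2.5)
(x₂, y₂, z₂) = (-2.2, -4.6, -2.5) − 0.2·(-18, -50.4, -25) = (1.4, 5.48, 2.5)
(x₃, y₃, z₃) = (1.4, 5.48, 2.5) − 0.2·(16.56, 57.6, 25) = (-1.912, -6.04, -2.5)
(x₄, y₄, z₄) = (-1.912, -6.04, -2.5) − 0.2·(-19.728, -64.224, -25) = (2.0336, 6.8048, 2.5)
(x₅, y₅, z₅) = (2.0336, 6.8048, 2.5) − 0.2·(21.744, 72.1152, 25) = (-2.3152, -7.61824, -2.5)
φ(-2.3152, -7.61824, -2.5) = 367.433704064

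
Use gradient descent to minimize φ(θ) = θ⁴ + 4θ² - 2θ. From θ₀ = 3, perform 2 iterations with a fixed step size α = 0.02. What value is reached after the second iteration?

0.37088

φ′(θ) = 4θ³ + 8θ - 2
Step 1: φ′(3) = 130; θ₁ = 3 − 0.02·130 = 0.4
Step 2: φ′(0.4) = 1.456; θ₂ = 0.4 − 0.02·1.456 = 0.37088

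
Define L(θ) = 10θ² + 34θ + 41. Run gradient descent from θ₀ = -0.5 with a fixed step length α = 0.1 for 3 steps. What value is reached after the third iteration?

L′(θ) = 20θ + 34
θ₁ = -0.5 − 0.1·24 = -2.9
θ₂ = -2.9 − 0.1·(-24) = -0.5
θ₃ = -0.5 − 0.1·24 = -2.9

-2.9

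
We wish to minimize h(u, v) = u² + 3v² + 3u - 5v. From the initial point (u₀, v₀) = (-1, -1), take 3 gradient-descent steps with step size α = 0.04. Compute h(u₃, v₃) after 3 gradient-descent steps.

-2.238686969856

∇h = (2u + 3, 6v - 5)
Step 1: at (-1, -1), ∇h = (1, -11) → (-1, -1) − 0.04·(1, -11) = (-1.04, -0.56)
Step 2: at (-1.04, -0.56), ∇h = (0.92, -8.36) → (-1.04, -0.56) − 0.04·(0.92, -8.36) = (-1.0768, -0.2256)
Step 3: at (-1.0768, -0.2256), ∇h = (0.8464, -6.3536) → (-1.0768, -0.2256) − 0.04·(0.8464, -6.3536) = (-1.110656, 0.028544)
h(-1.110656, 0.028544) = -2.238686969856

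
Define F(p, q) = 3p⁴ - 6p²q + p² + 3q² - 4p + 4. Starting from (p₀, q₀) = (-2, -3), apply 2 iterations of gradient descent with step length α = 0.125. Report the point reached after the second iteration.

∇F = (12p³ - 12pq + 2p - 4, -6p² + 6q)
(p₁, q₁) = (-2, -3) − 0.125·(-176, -42) = (20, 2.25)
(p₂, q₂) = (20, 2.25) − 0.125·(95496, -2386.5) = (-11917, 300.5625)

(-11917, 300.5625)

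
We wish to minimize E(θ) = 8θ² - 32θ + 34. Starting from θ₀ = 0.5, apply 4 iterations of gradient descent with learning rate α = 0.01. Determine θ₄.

1.25319296

E′(θ) = 16θ - 32
Step 1: E′(0.5) = -24; θ₁ = 0.5 − 0.01·(-24) = 0.74
Step 2: E′(0.74) = -20.16; θ₂ = 0.74 − 0.01·(-20.16) = 0.9416
Step 3: E′(0.9416) = -16.9344; θ₃ = 0.9416 − 0.01·(-16.9344) = 1.110944
Step 4: E′(1.110944) = -14.224896; θ₄ = 1.110944 − 0.01·(-14.224896) = 1.25319296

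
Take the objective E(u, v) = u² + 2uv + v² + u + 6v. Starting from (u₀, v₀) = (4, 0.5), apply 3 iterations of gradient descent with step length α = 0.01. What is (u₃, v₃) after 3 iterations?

(3.7148, 0.0648)

∇E = (2u + 2v + 1, 2u + 2v + 6)
(u₁, v₁) = (4, 0.5) − 0.01·(10, 15) = (3.9, 0.35)
(u₂, v₂) = (3.9, 0.35) − 0.01·(9.5, 14.5) = (3.805, 0.205)
(u₃, v₃) = (3.805, 0.205) − 0.01·(9.02, 14.02) = (3.7148, 0.0648)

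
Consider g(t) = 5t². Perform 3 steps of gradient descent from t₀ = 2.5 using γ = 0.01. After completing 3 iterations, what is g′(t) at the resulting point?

18.225

g′(t) = 10t
t₁ = 2.5 − 0.01·25 = 2.25
t₂ = 2.25 − 0.01·22.5 = 2.025
t₃ = 2.025 − 0.01·20.25 = 1.8225
g′(t) at (1.8225) = 18.225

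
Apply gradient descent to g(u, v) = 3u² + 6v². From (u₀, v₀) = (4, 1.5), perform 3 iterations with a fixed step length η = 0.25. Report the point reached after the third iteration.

∇g = (6u, 12v)
Step 1: at (4, 1.5), ∇g = (24, 18) → (4, 1.5) − 0.25·(24, 18) = (-2, -3)
Step 2: at (-2, -3), ∇g = (-12, -36) → (-2, -3) − 0.25·(-12, -36) = (1, 6)
Step 3: at (1, 6), ∇g = (6, 72) → (1, 6) − 0.25·(6, 72) = (-0.5, -12)

(-0.5, -12)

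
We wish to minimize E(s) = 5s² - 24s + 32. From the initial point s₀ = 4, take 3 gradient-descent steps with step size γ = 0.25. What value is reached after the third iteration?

-3

E′(s) = 10s - 24
Step 1: E′(4) = 16; s₁ = 4 − 0.25·16 = 0
Step 2: E′(0) = -24; s₂ = 0 − 0.25·(-24) = 6
Step 3: E′(6) = 36; s₃ = 6 − 0.25·36 = -3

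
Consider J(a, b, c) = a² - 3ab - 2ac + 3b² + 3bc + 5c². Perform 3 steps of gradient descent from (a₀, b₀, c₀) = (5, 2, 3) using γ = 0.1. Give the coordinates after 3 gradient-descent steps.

(4.452, 2.012, 0.332)

∇J = (2a - 3b - 2c, -3a + 6b + 3c, -2a + 3b + 10c)
(a₁, b₁, c₁) = (5, 2, 3) − 0.1·(-2, 6, 26) = (5.2, 1.4, 0.4)
(a₂, b₂, c₂) = (5.2, 1.4, 0.4) − 0.1·(5.4, -6, -2.2) = (4.66, 2, 0.62)
(a₃, b₃, c₃) = (4.66, 2, 0.62) − 0.1·(2.08, -0.12, 2.88) = (4.452, 2.012, 0.332)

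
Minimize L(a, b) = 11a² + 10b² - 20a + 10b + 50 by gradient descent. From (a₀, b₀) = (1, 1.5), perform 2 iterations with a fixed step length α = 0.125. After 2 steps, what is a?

∇L = (22a - 20, 20b + 10)
Step 1: at (1, 1.5), ∇L = (2, 40) → (1, 1.5) − 0.125·(2, 40) = (0.75, -3.5)
Step 2: at (0.75, -3.5), ∇L = (-3.5, -60) → (0.75, -3.5) − 0.125·(-3.5, -60) = (1.1875, 4)
a = 1.1875

1.1875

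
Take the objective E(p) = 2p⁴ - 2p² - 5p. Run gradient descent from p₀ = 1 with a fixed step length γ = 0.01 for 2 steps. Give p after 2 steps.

E′(p) = 8p³ - 4p - 5
Step 1: E′(1) = -1; p₁ = 1 − 0.01·(-1) = 1.01
Step 2: E′(1.01) = -0.797592; p₂ = 1.01 − 0.01·(-0.797592) = 1.01797592

1.01797592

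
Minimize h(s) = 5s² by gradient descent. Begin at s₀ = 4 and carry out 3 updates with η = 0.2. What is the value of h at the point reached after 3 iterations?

80

h′(s) = 10s
s₁ = 4 − 0.2·40 = -4
s₂ = -4 − 0.2·(-40) = 4
s₃ = 4 − 0.2·40 = -4
h(-4) = 80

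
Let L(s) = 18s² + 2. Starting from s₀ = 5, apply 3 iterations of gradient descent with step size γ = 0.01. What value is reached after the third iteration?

1.31072

L′(s) = 36s
Step 1: L′(5) = 180; s₁ = 5 − 0.01·180 = 3.2
Step 2: L′(3.2) = 115.2; s₂ = 3.2 − 0.01·115.2 = 2.048
Step 3: L′(2.048) = 73.728; s₃ = 2.048 − 0.01·73.728 = 1.31072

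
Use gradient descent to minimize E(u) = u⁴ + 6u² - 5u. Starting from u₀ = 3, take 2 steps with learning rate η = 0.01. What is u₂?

E′(u) = 4u³ + 12u - 5
u₁ = 3 − 0.01·139 = 1.61
u₂ = 1.61 − 0.01·31.013124 = 1.29986876

1.29986876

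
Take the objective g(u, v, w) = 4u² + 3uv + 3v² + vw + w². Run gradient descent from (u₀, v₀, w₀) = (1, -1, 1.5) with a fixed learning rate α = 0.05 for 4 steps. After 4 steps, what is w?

1.13214375

∇g = (8u + 3v, 3u + 6v + w, v + 2w)
(u₁, v₁, w₁) = (1, -1, 1.5) − 0.05·(5, -1.5, 2) = (0.75, -0.925, 1.4)
(u₂, v₂, w₂) = (0.75, -0.925, 1.4) − 0.05·(3.225, -1.9, 1.875) = (0.58875, -0.83, 1.30625)
(u₃, v₃, w₃) = (0.58875, -0.83, 1.30625) − 0.05·(2.22, -1.9075, 1.7825) = (0.47775, -0.734625, 1.217125)
(u₄, v₄, w₄) = (0.47775, -0.734625, 1.217125) − 0.05·(1.618125, -1.757375, 1.699625) = (0.39684375, -0.64675625, 1.13214375)
w = 1.13214375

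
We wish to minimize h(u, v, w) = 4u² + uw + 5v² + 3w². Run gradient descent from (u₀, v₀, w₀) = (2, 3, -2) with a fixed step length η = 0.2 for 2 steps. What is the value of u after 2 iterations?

0.48

∇h = (8u + w, 10v, u + 6w)
Step 1: at (2, 3, -2), ∇h = (14, 30, -10) → (2, 3, -2) − 0.2·(14, 30, -10) = (-0.8, -3, 0)
Step 2: at (-0.8, -3, 0), ∇h = (-6.4, -30, -0.8) → (-0.8, -3, 0) − 0.2·(-6.4, -30, -0.8) = (0.48, 3, 0.16)
u = 0.48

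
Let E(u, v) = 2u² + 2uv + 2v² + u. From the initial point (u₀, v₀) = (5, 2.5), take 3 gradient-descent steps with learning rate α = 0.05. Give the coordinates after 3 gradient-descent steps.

∇E = (4u + 2v + 1, 2u + 4v)
(u₁, v₁) = (5, 2.5) − 0.05·(26, 20) = (3.7, 1.5)
(u₂, v₂) = (3.7, 1.5) − 0.05·(18.8, 13.4) = (2.76, 0.83)
(u₃, v₃) = (2.76, 0.83) − 0.05·(13.7, 8.84) = (2.075, 0.388)

(2.075, 0.388)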